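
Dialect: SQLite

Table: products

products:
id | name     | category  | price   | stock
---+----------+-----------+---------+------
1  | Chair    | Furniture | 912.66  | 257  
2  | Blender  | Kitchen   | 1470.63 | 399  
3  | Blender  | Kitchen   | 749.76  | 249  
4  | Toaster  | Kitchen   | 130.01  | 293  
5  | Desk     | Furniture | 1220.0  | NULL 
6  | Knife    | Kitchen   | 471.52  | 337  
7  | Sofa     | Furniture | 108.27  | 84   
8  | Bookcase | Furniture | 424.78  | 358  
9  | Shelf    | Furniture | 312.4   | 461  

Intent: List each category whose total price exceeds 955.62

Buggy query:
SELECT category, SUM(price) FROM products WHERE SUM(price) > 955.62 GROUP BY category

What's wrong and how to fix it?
Bug: SUM(price) is an aggregate, but WHERE filters rows before aggregation

Fix: Move the aggregate condition to a HAVING clause

Corrected query:
SELECT category, SUM(price) FROM products GROUP BY category HAVING SUM(price) > 955.62

Result:
category  | SUM(price)
----------+-----------
Furniture | 2978.11   
Kitchen   | 2821.92   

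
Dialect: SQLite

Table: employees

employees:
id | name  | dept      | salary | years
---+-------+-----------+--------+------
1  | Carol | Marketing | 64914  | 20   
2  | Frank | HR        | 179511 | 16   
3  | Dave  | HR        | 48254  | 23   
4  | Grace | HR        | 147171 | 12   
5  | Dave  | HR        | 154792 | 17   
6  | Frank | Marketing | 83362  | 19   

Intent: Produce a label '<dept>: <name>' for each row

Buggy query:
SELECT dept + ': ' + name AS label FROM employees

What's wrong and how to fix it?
Bug: '+' is numeric addition; on text columns SQLite converts them to 0 instead of concatenating

Fix: Use the || operator for string concatenation

Corrected query:
SELECT dept || ': ' || name AS label FROM employees

Result:
label           
----------------
Marketing: Carol
HR: Frank       
HR: Dave        
HR: Grace       
HR: Dave        
Marketing: Frank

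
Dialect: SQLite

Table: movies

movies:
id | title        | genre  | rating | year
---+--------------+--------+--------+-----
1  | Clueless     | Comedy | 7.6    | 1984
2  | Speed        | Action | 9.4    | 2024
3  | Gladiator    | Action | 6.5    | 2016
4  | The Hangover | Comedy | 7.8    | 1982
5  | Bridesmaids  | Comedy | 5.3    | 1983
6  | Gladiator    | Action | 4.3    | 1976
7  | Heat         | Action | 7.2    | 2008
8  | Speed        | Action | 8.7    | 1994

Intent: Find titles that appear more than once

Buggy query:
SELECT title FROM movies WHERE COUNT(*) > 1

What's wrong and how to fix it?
Bug: COUNT(*) is an aggregate and cannot be used in WHERE

Fix: Group first, then use HAVING for the count condition

Corrected query:
SELECT title FROM movies GROUP BY title HAVING COUNT(*) > 1

Result:
title    
---------
Gladiator
Speed    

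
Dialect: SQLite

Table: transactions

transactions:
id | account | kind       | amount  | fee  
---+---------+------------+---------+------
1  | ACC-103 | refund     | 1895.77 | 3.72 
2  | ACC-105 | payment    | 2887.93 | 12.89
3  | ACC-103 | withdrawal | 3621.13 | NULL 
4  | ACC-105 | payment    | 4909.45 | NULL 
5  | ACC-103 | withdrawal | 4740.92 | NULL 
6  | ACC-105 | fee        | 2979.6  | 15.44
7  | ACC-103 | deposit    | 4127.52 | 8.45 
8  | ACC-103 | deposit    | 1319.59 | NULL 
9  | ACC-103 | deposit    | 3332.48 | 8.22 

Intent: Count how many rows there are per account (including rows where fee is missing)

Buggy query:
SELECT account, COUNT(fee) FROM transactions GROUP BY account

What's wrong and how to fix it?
Bug: COUNT(fee) skips NULLs, so groups with missing fee are undercounted

Fix: Replace COUNT(fee) with COUNT(*)

Corrected query:
SELECT account, COUNT(*) FROM transactions GROUP BY account

Result:
account | COUNT(*)
--------+---------
ACC-103 | 6       
ACC-105 | 3       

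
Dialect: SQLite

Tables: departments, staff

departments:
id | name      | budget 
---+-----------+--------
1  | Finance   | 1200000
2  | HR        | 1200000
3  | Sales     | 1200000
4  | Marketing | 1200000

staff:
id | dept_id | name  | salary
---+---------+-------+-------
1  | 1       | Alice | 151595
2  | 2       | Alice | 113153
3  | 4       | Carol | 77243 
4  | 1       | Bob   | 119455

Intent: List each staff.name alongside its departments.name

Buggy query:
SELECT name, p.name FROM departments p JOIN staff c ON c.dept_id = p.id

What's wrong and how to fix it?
Bug: Both tables have a 'name' column; the unqualified reference is ambiguous

Fix: Qualify the column with its table alias (c.name)

Corrected query:
SELECT c.name, p.name FROM departments p JOIN staff c ON c.dept_id = p.id

Result:
name  | name     
------+----------
Alice | Finance  
Alice | HR       
Carol | Marketing
Bob   | Finance  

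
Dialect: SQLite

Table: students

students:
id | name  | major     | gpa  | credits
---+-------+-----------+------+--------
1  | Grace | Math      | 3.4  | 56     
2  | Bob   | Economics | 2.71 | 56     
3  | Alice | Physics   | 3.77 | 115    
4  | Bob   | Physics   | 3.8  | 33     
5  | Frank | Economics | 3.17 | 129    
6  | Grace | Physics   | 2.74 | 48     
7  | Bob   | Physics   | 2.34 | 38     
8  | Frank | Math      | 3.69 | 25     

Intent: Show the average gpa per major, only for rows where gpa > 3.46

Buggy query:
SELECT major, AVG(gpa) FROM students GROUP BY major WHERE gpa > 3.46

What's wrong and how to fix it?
Bug: Row-level WHERE must come before GROUP BY in the clause order

Fix: Place WHERE between FROM and GROUP BY

Corrected query:
SELECT major, AVG(gpa) FROM students WHERE gpa > 3.46 GROUP BY major

Result:
major   | AVG(gpa)
--------+---------
Math    | 3.69    
Physics | 3.785   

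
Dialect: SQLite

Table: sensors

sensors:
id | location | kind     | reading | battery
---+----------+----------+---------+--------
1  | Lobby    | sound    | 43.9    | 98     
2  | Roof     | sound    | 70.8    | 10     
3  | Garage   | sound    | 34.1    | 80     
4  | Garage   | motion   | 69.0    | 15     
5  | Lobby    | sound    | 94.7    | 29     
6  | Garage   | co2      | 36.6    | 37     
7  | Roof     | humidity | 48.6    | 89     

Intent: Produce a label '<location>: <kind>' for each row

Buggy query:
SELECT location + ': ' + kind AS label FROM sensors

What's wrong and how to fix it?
Bug: '+' is numeric addition; on text columns SQLite converts them to 0 instead of concatenating

Fix: Use the || operator for string concatenation

Corrected query:
SELECT location || ': ' || kind AS label FROM sensors

Result:
label         
--------------
Lobby: sound  
Roof: sound   
Garage: sound 
Garage: motion
Lobby: sound  
Garage: co2   
Roof: humidity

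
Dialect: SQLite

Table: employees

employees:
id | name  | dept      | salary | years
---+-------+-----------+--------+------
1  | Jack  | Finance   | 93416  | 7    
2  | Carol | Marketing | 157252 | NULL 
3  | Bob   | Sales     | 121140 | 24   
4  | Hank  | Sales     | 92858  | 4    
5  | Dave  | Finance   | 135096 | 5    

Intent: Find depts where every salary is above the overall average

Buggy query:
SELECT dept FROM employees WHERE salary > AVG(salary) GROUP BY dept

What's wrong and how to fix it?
Bug: WHERE evaluates per row before aggregation, so AVG() is unavailable

Fix: Compute the overall average in a scalar subquery and compare each group's MIN against it in HAVING

Corrected query:
SELECT dept FROM employees GROUP BY dept HAVING MIN(salary) > (SELECT AVG(salary) FROM employees)

Result:
dept     
---------
Marketing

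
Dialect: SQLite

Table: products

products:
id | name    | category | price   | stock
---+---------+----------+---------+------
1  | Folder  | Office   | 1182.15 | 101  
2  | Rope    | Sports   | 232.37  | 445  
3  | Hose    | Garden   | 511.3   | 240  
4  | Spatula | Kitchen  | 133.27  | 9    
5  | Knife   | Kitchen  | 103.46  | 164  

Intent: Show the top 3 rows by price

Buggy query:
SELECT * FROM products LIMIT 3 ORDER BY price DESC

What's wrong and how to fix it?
Bug: LIMIT must come after ORDER BY

Fix: Swap the clauses: ORDER BY first, then LIMIT

Corrected query:
SELECT * FROM products ORDER BY price DESC LIMIT 3

Result:
id | name   | category | price   | stock
---+--------+----------+---------+------
1  | Folder | Office   | 1182.15 | 101  
3  | Hose   | Garden   | 511.3   | 240  
2  | Rope   | Sports   | 232.37  | 445  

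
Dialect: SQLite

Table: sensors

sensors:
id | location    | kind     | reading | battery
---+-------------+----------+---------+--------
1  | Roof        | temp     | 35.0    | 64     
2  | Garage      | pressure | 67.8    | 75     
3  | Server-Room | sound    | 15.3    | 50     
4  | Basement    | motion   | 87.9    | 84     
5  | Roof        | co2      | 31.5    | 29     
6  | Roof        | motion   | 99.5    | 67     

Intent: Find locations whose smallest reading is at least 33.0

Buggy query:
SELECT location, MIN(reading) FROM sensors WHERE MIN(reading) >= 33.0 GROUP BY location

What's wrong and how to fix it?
Bug: Aggregates like MIN are computed per group after WHERE runs

Fix: Use HAVING for the per-group MIN condition

Corrected query:
SELECT location, MIN(reading) FROM sensors GROUP BY location HAVING MIN(reading) >= 33.0

Result:
location | MIN(reading)
---------+-------------
Basement | 87.9        
Garage   | 67.8        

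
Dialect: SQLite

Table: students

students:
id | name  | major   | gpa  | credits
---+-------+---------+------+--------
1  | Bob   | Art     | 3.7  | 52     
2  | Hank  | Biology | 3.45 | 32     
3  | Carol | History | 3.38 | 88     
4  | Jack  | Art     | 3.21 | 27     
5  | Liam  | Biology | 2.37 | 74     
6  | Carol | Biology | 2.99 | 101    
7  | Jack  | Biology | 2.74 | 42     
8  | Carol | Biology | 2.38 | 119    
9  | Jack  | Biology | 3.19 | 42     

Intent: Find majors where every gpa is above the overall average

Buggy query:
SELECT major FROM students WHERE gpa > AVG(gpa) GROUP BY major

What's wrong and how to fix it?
Bug: AVG() is an aggregate; it can't sit directly in WHERE

Fix: Use a subquery for AVG and a HAVING MIN(...) filter so the condition holds for every row in the group

Corrected query:
SELECT major FROM students GROUP BY major HAVING MIN(gpa) > (SELECT AVG(gpa) FROM students)

Result:
major  
-------
Art    
History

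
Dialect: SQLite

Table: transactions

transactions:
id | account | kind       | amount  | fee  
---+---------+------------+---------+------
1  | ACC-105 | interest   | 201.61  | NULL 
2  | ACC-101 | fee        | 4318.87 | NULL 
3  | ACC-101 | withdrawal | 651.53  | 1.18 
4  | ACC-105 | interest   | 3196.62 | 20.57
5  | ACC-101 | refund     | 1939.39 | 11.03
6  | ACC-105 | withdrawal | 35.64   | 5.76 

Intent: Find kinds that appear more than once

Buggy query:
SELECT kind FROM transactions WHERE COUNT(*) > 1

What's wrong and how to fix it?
Bug: COUNT(*) is an aggregate and cannot be used in WHERE

Fix: GROUP BY kind, then filter groups with HAVING COUNT(*) > 1

Corrected query:
SELECT kind FROM transactions GROUP BY kind HAVING COUNT(*) > 1

Result:
kind      
----------
interest  
withdrawal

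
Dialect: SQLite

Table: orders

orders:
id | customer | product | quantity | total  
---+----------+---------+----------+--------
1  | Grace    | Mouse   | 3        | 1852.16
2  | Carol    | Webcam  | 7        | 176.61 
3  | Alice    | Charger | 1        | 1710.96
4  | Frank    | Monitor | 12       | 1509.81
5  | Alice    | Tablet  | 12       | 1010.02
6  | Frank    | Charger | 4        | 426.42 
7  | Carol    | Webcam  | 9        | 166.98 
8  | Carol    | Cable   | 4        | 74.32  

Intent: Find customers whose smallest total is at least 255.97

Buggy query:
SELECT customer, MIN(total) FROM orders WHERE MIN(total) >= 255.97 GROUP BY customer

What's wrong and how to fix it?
Bug: Aggregates like MIN are computed per group after WHERE runs

Fix: Use HAVING for the per-group MIN condition

Corrected query:
SELECT customer, MIN(total) FROM orders GROUP BY customer HAVING MIN(total) >= 255.97

Result:
customer | MIN(total)
---------+-----------
Alice    | 1010.02   
Frank    | 426.42    
Grace    | 1852.16   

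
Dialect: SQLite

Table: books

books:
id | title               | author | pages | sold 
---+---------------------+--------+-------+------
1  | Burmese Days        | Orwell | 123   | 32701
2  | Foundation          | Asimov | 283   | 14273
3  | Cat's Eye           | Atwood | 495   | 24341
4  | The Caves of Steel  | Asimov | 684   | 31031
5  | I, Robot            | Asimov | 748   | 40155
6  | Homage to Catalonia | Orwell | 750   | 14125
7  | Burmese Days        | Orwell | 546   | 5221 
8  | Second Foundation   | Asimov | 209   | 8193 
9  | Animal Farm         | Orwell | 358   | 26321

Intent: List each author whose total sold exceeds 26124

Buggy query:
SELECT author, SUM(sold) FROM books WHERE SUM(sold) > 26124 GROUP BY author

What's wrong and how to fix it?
Bug: SUM(sold) is an aggregate, but WHERE filters rows before aggregation

Fix: Move the aggregate condition to a HAVING clause

Corrected query:
SELECT author, SUM(sold) FROM books GROUP BY author HAVING SUM(sold) > 26124

Result:
author | SUM(sold)
-------+----------
Asimov | 93652    
Orwell | 78368    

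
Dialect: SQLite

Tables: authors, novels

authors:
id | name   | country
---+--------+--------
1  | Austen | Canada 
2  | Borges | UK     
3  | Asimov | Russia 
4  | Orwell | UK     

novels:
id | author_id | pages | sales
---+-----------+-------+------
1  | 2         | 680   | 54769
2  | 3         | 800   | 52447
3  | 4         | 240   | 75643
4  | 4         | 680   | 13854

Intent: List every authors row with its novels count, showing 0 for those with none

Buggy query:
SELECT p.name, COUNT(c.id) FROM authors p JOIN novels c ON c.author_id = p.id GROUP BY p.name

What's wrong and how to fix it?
Bug: INNER JOIN drops authors rows that have no matching novels rows

Fix: Switch to LEFT JOIN to retain unmatched parent rows

Corrected query:
SELECT p.name, COUNT(c.id) FROM authors p LEFT JOIN novels c ON c.author_id = p.id GROUP BY p.name

Result:
name   | COUNT(c.id)
-------+------------
Asimov | 1          
Austen | 0          
Borges | 1          
Orwell | 2          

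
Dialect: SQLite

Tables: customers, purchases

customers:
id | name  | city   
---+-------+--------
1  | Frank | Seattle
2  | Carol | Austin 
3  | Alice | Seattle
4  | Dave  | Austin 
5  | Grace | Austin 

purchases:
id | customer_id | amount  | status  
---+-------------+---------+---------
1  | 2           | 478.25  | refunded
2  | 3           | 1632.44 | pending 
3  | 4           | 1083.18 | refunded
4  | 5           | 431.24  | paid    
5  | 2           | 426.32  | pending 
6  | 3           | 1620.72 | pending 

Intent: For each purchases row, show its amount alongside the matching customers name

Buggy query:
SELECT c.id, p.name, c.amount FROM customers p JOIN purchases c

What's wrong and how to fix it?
Bug: JOIN with no ON clause produces a cartesian product; every purchases row pairs with every customers row

Fix: Specify the join condition linking the foreign key to the parent id

Corrected query:
SELECT c.id, p.name, c.amount FROM customers p JOIN purchases c ON c.customer_id = p.id

Result:
id | name  | amount 
---+-------+--------
1  | Carol | 478.25 
2  | Alice | 1632.44
3  | Dave  | 1083.18
4  | Grace | 431.24 
5  | Carol | 426.32 
6  | Alice | 1620.72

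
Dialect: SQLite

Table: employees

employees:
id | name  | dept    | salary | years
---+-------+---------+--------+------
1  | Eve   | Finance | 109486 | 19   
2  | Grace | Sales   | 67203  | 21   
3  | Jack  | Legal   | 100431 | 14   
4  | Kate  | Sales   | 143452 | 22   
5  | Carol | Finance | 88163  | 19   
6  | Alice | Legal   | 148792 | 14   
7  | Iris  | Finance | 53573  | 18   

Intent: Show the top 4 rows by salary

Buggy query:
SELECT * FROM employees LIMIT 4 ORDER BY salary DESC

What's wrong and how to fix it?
Bug: ORDER BY cannot follow LIMIT; LIMIT is the final clause

Fix: Swap the clauses: ORDER BY first, then LIMIT

Corrected query:
SELECT * FROM employees ORDER BY salary DESC LIMIT 4

Result:
id | name  | dept    | salary | years
---+-------+---------+--------+------
6  | Alice | Legal   | 148792 | 14   
4  | Kate  | Sales   | 143452 | 22   
1  | Eve   | Finance | 109486 | 19   
3  | Jack  | Legal   | 100431 | 14   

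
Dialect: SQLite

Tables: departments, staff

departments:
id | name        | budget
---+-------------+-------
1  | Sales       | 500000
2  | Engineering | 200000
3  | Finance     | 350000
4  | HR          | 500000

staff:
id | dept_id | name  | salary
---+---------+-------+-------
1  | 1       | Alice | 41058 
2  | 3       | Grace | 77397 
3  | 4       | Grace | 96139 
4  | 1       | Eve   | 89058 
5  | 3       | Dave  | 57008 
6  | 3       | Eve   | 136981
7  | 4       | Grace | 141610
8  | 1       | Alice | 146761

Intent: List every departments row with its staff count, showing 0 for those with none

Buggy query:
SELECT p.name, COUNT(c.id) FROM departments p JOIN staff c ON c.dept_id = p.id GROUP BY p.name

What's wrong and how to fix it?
Bug: INNER JOIN drops departments rows that have no matching staff rows

Fix: Switch to LEFT JOIN to retain unmatched parent rows

Corrected query:
SELECT p.name, COUNT(c.id) FROM departments p LEFT JOIN staff c ON c.dept_id = p.id GROUP BY p.name

Result:
name        | COUNT(c.id)
------------+------------
Engineering | 0          
Finance     | 3          
HR          | 2          
Sales       | 3          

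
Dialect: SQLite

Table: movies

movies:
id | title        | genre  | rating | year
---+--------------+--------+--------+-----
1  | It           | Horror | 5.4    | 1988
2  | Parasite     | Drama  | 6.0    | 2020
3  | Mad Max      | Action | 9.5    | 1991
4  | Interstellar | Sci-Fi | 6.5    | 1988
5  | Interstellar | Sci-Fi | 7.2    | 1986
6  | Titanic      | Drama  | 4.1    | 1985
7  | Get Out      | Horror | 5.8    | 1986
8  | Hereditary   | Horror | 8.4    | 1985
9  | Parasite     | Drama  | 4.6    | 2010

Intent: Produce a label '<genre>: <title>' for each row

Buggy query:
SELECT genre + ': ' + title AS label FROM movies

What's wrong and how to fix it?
Bug: '+' is numeric addition; on text columns SQLite converts them to 0 instead of concatenating

Fix: Use the || operator for string concatenation

Corrected query:
SELECT genre || ': ' || title AS label FROM movies

Result:
label               
--------------------
Horror: It          
Drama: Parasite     
Action: Mad Max     
Sci-Fi: Interstellar
Sci-Fi: Interstellar
Drama: Titanic      
Horror: Get Out     
Horror: Hereditary  
Drama: Parasite     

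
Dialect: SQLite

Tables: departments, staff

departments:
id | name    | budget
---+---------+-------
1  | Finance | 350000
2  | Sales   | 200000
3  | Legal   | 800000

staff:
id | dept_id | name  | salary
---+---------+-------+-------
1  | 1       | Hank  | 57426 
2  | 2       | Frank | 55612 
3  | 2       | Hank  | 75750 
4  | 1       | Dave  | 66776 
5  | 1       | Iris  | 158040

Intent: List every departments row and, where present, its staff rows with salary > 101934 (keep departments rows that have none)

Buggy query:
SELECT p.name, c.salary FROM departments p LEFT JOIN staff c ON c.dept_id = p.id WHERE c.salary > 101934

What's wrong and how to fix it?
Bug: Filtering c.salary in WHERE discards the NULL rows produced by LEFT JOIN, turning it into an inner join

Fix: Put 'c.salary > 101934' in the JOIN's ON clause instead of WHERE

Corrected query:
SELECT p.name, c.salary FROM departments p LEFT JOIN staff c ON c.dept_id = p.id AND c.salary > 101934

Result:
name    | salary
--------+-------
Finance | 158040
Sales   | NULL  
Legal   | NULL  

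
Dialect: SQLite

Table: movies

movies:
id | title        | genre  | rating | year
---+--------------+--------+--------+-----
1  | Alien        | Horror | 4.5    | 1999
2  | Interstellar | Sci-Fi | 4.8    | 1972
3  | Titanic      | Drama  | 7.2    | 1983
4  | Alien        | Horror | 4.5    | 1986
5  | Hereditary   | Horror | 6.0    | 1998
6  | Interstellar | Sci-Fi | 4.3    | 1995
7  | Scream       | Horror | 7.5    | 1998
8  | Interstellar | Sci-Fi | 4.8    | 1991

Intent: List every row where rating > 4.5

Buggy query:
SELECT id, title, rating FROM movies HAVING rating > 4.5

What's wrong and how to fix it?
Bug: HAVING filters the output of aggregation, but this query has no GROUP BY and no aggregate functions, so SQLite rejects it (HAVING clause on a non-aggregate query); the condition here is per row

Fix: Use WHERE for row-level filtering

Corrected query:
SELECT id, title, rating FROM movies WHERE rating > 4.5

Result:
id | title        | rating
---+--------------+-------
2  | Interstellar | 4.8   
3  | Titanic      | 7.2   
5  | Hereditary   | 6     
7  | Scream       | 7.5   
8  | Interstellar | 4.8   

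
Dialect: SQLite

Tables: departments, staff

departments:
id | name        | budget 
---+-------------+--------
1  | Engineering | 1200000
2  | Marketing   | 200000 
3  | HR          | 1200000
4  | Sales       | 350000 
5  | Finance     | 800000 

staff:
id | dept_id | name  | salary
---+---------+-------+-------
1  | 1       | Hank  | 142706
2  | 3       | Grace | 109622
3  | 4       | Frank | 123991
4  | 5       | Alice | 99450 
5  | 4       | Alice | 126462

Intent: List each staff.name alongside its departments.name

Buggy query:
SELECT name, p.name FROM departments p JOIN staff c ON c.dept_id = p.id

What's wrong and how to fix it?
Bug: 'name' exists in both joined tables, so the database can't tell which one is meant

Fix: Qualify the column with its table alias (c.name)

Corrected query:
SELECT c.name, p.name FROM departments p JOIN staff c ON c.dept_id = p.id

Result:
name  | name       
------+------------
Hank  | Engineering
Grace | HR         
Frank | Sales      
Alice | Finance    
Alice | Sales      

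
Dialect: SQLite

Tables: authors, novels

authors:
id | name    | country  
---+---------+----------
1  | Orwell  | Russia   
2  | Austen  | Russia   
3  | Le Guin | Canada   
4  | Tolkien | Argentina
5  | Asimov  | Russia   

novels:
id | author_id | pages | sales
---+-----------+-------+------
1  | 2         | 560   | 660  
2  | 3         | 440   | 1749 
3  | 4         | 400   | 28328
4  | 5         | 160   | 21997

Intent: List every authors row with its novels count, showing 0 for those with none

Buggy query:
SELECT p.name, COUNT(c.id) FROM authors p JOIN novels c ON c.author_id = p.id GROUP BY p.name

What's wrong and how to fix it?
Bug: An inner join excludes parents with zero children

Fix: Switch to LEFT JOIN to retain unmatched parent rows

Corrected query:
SELECT p.name, COUNT(c.id) FROM authors p LEFT JOIN novels c ON c.author_id = p.id GROUP BY p.name

Result:
name    | COUNT(c.id)
--------+------------
Asimov  | 1          
Austen  | 1          
Le Guin | 1          
Orwell  | 0          
Tolkien | 1          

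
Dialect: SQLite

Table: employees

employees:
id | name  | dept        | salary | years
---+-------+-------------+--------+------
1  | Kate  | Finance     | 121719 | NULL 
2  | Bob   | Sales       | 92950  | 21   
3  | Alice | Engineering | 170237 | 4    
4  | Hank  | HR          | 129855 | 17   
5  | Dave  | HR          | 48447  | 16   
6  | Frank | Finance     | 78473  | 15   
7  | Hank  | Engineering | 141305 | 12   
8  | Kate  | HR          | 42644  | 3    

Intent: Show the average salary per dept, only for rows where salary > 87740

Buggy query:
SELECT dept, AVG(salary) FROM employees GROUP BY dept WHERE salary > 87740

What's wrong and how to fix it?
Bug: Row-level WHERE must come before GROUP BY in the clause order

Fix: Move the WHERE clause before GROUP BY

Corrected query:
SELECT dept, AVG(salary) FROM employees WHERE salary > 87740 GROUP BY dept

Result:
dept        | AVG(salary)
------------+------------
Engineering | 155771     
Finance     | 121719     
HR          | 129855     
Sales       | 92950      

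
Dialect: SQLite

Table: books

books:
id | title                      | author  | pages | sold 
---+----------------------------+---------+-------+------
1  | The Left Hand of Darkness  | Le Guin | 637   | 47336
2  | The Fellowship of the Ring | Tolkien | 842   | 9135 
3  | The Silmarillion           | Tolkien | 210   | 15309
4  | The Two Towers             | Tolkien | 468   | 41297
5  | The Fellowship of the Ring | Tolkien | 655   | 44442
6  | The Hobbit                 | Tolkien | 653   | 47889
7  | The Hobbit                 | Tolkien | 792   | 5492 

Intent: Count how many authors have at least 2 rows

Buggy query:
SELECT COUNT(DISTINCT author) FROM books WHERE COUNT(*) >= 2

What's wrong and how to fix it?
Bug: WHERE filters individual rows, not groups, so a group-level COUNT is invalid there

Fix: Use a subquery that GROUPs and filters with HAVING, then count its rows

Corrected query:
SELECT COUNT(*) FROM (SELECT author FROM books GROUP BY author HAVING COUNT(*) >= 2)

Result:
COUNT(*)
--------
1       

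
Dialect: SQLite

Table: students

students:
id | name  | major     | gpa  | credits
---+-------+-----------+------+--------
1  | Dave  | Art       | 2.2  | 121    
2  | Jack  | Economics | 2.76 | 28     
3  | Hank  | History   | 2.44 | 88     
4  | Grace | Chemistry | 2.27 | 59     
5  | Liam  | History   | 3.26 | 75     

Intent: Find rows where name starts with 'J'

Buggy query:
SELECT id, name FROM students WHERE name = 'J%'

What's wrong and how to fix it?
Bug: '=' compares the literal string including the % character; pattern matching needs LIKE

Fix: Replace '=' with LIKE so 'J%' is treated as a pattern

Corrected query:
SELECT id, name FROM students WHERE name LIKE 'J%'

Result:
id | name
---+-----
2  | Jack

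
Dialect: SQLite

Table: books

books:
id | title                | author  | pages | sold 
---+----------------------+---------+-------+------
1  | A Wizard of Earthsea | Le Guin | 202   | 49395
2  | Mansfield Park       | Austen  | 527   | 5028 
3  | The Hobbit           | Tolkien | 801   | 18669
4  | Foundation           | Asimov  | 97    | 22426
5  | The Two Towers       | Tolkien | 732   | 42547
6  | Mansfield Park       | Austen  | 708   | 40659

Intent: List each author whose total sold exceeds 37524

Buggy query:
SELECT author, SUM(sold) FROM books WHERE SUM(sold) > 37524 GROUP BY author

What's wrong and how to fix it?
Bug: SUM(sold) is an aggregate, but WHERE filters rows before aggregation

Fix: Use HAVING (which filters groups after aggregation) instead of WHERE

Corrected query:
SELECT author, SUM(sold) FROM books GROUP BY author HAVING SUM(sold) > 37524

Result:
author  | SUM(sold)
--------+----------
Austen  | 45687    
Le Guin | 49395    
Tolkien | 61216    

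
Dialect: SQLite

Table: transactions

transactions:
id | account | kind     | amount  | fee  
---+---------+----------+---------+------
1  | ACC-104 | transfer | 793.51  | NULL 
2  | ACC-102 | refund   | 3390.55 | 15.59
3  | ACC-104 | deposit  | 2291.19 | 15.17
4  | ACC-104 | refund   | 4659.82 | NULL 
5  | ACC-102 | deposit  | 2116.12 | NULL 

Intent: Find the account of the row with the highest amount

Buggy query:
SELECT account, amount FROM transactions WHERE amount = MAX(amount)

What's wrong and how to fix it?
Bug: WHERE is evaluated per row; an aggregate over the whole table isn't defined there

Fix: Use a subquery: WHERE amount = (SELECT MAX(amount) FROM transactions)

Corrected query:
SELECT account, amount FROM transactions WHERE amount = (SELECT MAX(amount) FROM transactions)

Result:
account | amount 
--------+--------
ACC-104 | 4659.82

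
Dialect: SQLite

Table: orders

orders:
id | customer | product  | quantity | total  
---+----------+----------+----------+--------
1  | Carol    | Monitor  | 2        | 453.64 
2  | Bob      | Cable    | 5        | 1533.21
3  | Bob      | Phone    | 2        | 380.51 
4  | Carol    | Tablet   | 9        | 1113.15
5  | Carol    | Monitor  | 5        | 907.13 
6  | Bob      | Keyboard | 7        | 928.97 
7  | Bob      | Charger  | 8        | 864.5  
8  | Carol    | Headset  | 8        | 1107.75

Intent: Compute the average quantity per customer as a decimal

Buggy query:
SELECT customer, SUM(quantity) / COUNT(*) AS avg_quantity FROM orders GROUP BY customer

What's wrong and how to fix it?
Bug: SUM(quantity) and COUNT(*) are both integers; the division truncates the fractional part

Fix: Cast one side to REAL so the division keeps the fractional part

Corrected query:
SELECT customer, SUM(quantity) * 1.0 / COUNT(*) AS avg_quantity FROM orders GROUP BY customer

Result:
customer | avg_quantity
---------+-------------
Bob      | 5.5         
Carol    | 6           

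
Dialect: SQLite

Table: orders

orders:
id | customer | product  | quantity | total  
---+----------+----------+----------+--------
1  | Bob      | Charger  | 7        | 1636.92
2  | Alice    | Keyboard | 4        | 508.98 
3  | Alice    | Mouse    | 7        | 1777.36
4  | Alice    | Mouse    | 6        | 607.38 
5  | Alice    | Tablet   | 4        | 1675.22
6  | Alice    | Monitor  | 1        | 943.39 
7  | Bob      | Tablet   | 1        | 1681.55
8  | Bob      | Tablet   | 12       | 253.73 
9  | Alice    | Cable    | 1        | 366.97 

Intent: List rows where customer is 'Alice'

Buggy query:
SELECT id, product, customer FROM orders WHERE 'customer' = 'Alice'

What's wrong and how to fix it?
Bug: Single quotes denote string literals in SQL; the column name is being compared as a constant string

Fix: Reference the column as customer without single quotes

Corrected query:
SELECT id, product, customer FROM orders WHERE customer = 'Alice'

Result:
id | product  | customer
---+----------+---------
2  | Keyboard | Alice   
3  | Mouse    | Alice   
4  | Mouse    | Alice   
5  | Tablet   | Alice   
6  | Monitor  | Alice   
9  | Cable    | Alice   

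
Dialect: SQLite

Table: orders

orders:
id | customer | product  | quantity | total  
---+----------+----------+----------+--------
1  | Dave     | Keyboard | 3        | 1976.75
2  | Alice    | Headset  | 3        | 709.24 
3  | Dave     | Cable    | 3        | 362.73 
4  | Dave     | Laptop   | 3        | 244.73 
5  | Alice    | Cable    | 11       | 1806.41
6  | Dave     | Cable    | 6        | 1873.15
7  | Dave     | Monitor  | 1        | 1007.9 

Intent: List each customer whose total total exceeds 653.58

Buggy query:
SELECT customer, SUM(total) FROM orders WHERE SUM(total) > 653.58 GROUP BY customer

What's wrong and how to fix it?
Bug: WHERE runs before GROUP BY, so aggregates aren't available there

Fix: Move the aggregate condition to a HAVING clause

Corrected query:
SELECT customer, SUM(total) FROM orders GROUP BY customer HAVING SUM(total) > 653.58

Result:
customer | SUM(total)
---------+-----------
Alice    | 2515.65   
Dave     | 5465.26   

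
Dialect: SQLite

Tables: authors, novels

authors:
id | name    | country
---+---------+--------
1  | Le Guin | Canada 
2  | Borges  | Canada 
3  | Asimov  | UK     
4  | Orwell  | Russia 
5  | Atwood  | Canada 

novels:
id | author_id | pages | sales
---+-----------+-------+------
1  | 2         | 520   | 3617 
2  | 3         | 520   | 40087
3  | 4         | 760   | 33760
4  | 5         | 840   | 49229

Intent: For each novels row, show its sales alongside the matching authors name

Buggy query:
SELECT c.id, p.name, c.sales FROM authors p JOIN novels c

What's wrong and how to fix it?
Bug: JOIN with no ON clause produces a cartesian product; every novels row pairs with every authors row

Fix: Specify the join condition linking the foreign key to the parent id

Corrected query:
SELECT c.id, p.name, c.sales FROM authors p JOIN novels c ON c.author_id = p.id

Result:
id | name   | sales
---+--------+------
1  | Borges | 3617 
2  | Asimov | 40087
3  | Orwell | 33760
4  | Atwood | 49229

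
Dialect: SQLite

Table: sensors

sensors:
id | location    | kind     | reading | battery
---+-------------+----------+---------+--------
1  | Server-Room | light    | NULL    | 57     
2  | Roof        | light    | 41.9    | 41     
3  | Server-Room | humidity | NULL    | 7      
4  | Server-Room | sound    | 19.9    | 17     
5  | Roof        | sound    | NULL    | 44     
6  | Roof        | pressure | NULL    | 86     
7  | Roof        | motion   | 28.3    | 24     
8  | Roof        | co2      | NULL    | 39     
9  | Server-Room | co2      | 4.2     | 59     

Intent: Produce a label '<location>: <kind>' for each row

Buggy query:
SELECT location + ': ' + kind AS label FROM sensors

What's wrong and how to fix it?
Bug: '+' is numeric addition; on text columns SQLite converts them to 0 instead of concatenating

Fix: Use the || operator for string concatenation

Corrected query:
SELECT location || ': ' || kind AS label FROM sensors

Result:
label                
---------------------
Server-Room: light   
Roof: light          
Server-Room: humidity
Server-Room: sound   
Roof: sound          
Roof: pressure       
Roof: motion         
Roof: co2            
Server-Room: co2     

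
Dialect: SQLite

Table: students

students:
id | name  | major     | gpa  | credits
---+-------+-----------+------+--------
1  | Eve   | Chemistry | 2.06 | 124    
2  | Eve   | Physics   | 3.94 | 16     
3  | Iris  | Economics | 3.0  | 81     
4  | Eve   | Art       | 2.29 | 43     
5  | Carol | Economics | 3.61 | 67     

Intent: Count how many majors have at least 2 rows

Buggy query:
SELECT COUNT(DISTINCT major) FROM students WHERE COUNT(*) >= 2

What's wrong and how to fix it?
Bug: WHERE filters individual rows, not groups, so a group-level COUNT is invalid there

Fix: Group first with HAVING COUNT(*) >= 2, then COUNT the resulting groups

Corrected query:
SELECT COUNT(*) FROM (SELECT major FROM students GROUP BY major HAVING COUNT(*) >= 2)

Result:
COUNT(*)
--------
1       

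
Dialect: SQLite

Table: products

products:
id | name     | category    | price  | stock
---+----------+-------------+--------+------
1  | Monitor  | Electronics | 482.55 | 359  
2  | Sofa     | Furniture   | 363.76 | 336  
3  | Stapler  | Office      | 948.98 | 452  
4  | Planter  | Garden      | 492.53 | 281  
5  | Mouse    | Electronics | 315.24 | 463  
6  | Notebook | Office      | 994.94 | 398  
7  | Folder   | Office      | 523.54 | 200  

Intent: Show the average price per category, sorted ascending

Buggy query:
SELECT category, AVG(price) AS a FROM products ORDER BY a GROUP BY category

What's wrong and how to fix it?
Bug: ORDER BY appears before GROUP BY; SQL clause order requires GROUP BY first

Fix: Move ORDER BY to the end, after GROUP BY

Corrected query:
SELECT category, AVG(price) AS a FROM products GROUP BY category ORDER BY a

Result:
category    | a         
------------+-----------
Furniture   | 363.76    
Electronics | 398.895   
Garden      | 492.53    
Office      | 822.486667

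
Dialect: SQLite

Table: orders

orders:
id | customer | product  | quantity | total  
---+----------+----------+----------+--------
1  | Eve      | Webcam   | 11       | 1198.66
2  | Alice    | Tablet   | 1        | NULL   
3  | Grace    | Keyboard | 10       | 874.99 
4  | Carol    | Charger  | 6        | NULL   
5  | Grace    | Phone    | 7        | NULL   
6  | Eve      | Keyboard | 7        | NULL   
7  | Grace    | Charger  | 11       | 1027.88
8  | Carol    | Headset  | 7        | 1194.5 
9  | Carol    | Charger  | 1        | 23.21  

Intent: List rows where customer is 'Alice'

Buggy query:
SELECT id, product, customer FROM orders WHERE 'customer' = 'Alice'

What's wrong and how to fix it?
Bug: Single quotes denote string literals in SQL; the column name is being compared as a constant string

Fix: Reference the column as customer without single quotes

Corrected query:
SELECT id, product, customer FROM orders WHERE customer = 'Alice'

Result:
id | product | customer
---+---------+---------
2  | Tablet  | Alice   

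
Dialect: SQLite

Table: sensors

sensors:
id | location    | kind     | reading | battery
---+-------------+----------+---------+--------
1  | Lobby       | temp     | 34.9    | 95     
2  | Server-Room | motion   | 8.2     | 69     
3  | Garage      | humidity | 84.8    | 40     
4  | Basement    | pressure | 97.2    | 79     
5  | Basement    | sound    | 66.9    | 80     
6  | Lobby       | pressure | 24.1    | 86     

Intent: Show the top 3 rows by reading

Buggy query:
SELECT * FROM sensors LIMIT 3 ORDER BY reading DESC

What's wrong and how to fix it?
Bug: ORDER BY cannot follow LIMIT; LIMIT is the final clause

Fix: Swap the clauses: ORDER BY first, then LIMIT

Corrected query:
SELECT * FROM sensors ORDER BY reading DESC LIMIT 3

Result:
id | location | kind     | reading | battery
---+----------+----------+---------+--------
4  | Basement | pressure | 97.2    | 79     
3  | Garage   | humidity | 84.8    | 40     
5  | Basement | sound    | 66.9    | 80     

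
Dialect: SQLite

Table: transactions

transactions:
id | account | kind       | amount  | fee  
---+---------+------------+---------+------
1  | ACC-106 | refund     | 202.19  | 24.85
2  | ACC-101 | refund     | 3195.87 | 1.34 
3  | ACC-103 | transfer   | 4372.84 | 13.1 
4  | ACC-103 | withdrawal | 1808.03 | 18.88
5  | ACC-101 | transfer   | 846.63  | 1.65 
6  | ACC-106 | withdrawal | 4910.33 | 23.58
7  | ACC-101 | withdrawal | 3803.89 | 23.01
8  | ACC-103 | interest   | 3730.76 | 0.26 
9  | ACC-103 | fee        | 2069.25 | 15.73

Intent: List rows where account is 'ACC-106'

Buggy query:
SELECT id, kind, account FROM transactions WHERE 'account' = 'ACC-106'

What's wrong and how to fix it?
Bug: Single quotes denote string literals in SQL; the column name is being compared as a constant string

Fix: Remove the quotes around the column name (or use double quotes for an identifier)

Corrected query:
SELECT id, kind, account FROM transactions WHERE account = 'ACC-106'

Result:
id | kind       | account
---+------------+--------
1  | refund     | ACC-106
6  | withdrawal | ACC-106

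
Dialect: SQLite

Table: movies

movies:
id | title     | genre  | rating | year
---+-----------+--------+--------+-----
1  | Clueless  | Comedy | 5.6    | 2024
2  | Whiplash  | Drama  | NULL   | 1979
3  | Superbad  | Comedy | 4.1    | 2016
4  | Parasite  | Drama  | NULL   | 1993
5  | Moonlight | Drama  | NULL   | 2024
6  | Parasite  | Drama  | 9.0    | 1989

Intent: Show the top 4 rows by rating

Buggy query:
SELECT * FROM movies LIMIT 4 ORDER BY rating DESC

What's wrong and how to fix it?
Bug: ORDER BY cannot follow LIMIT; LIMIT is the final clause

Fix: Sort with ORDER BY, then apply LIMIT

Corrected query:
SELECT * FROM movies ORDER BY rating DESC LIMIT 4

Result:
id | title    | genre  | rating | year
---+----------+--------+--------+-----
6  | Parasite | Drama  | 9      | 1989
1  | Clueless | Comedy | 5.6    | 2024
3  | Superbad | Comedy | 4.1    | 2016
2  | Whiplash | Drama  | NULL   | 1979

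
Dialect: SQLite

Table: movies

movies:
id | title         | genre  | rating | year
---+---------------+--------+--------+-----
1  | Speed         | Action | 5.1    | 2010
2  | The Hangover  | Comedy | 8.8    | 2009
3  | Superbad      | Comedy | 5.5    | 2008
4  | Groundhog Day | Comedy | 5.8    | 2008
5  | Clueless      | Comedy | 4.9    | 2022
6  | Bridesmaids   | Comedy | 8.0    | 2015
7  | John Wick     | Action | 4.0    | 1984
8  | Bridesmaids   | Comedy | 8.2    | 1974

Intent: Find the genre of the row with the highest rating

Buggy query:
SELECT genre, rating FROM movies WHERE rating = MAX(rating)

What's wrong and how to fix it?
Bug: MAX(rating) is an aggregate and cannot be used directly in WHERE

Fix: Wrap MAX in a scalar subquery so WHERE compares against a single value

Corrected query:
SELECT genre, rating FROM movies WHERE rating = (SELECT MAX(rating) FROM movies)

Result:
genre  | rating
-------+-------
Comedy | 8.8   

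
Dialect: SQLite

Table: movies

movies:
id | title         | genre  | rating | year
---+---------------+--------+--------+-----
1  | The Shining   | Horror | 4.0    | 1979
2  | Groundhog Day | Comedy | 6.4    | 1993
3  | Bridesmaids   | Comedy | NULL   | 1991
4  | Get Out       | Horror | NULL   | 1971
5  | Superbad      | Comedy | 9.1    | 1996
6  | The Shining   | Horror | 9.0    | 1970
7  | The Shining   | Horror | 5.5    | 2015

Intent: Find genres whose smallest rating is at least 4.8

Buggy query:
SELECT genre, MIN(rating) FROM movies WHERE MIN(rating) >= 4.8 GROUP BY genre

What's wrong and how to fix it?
Bug: Aggregates like MIN are computed per group after WHERE runs

Fix: Use HAVING for the per-group MIN condition

Corrected query:
SELECT genre, MIN(rating) FROM movies GROUP BY genre HAVING MIN(rating) >= 4.8

Result:
genre  | MIN(rating)
-------+------------
Comedy | 6.4        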